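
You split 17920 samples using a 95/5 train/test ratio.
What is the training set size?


Test set = 17920 * 5% = 896. Training set = 17920 - 896 = 17024.

17024


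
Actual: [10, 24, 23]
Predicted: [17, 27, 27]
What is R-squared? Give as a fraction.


Mean(y) = 19. SS_res = 74. SS_tot = 122. R^2 = 1 - 74/(122) = 24/61.

24/61


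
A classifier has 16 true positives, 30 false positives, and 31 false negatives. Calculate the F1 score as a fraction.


Precision = 16/46 = 8/23. Recall = 16/47 = 16/47. F1 = 2*P*R/(P+R) = 32/93.

32/93


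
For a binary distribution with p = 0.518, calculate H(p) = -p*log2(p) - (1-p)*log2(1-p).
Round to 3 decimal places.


H = -0.518*log2(0.518) - 0.482*log2(0.482) = 0.999.

0.999


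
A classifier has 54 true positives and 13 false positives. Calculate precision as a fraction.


Precision = TP / (TP + FP) = 54 / 67 = 54/67.

54/67


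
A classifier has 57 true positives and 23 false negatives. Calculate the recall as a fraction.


Recall = TP / (TP + FN) = 57 / 80 = 57/80.

57/80


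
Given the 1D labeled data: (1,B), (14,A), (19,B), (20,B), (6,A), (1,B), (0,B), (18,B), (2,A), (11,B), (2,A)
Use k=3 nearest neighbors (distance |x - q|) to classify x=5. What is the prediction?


Distances: |1-5|=4, |14-5|=9, |19-5|=14, |20-5|=15, |6-5|=1, |1-5|=4, |0-5|=5, |18-5|=13, |2-5|=3, |11-5|=6, |2-5|=3. 3 nearest: (6,A), (2,A), (2,A). Counts: {'A': 3}. Majority class: A.

A


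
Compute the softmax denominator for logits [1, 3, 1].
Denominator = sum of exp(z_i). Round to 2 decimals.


Denom = e^1=2.7183 + e^3=20.0855 + e^1=2.7183. Sum = 25.5221, which rounds to 25.52.

25.52


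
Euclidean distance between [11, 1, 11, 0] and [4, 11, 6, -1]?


d = sqrt(sum of squared differences). (11-4)^2=49, (1-11)^2=100, (11-6)^2=25, (0--1)^2=1. Sum = 175.

sqrt(175)


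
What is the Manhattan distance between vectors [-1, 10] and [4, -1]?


d = sum of absolute differences: |-1-4|=5 + |10--1|=11 = 16.

16


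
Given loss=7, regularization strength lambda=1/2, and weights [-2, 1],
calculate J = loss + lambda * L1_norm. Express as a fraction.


L1 norm = sum(|w|) = 3. J = 7 + 1/2 * 3 = 17/2.

17/2


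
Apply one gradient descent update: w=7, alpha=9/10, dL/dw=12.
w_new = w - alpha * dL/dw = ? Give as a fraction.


w_new = 7 - 9/10 * 12 = 7 - 54/5 = -19/5.

-19/5


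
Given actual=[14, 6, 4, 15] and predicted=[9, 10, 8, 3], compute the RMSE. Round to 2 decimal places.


MSE = 50.2500. RMSE = sqrt(50.2500) = 7.09.

7.09


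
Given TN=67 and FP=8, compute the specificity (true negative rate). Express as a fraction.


Specificity = TN / (TN + FP) = 67 / 75 = 67/75.

67/75


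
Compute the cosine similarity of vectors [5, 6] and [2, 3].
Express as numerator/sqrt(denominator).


dot = 28. |a|^2 = 61, |b|^2 = 13. cos = 28/sqrt(793).

28/sqrt(793)


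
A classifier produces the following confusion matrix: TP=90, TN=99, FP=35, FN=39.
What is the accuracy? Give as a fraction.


Accuracy = (TP + TN) / (TP + TN + FP + FN) = (90 + 99) / 263 = 189/263.

189/263


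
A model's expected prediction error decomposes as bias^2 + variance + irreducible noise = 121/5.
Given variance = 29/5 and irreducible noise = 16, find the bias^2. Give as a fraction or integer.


Total error = bias^2 + variance + irreducible noise. So bias^2 = 121/5 - 29/5 - 16 = 12/5.

12/5


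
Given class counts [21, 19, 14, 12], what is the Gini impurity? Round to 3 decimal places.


Total = 66. Proportions: 21/66, 19/66, 14/66, 12/66. sum(p_i^2) = 0.2622. Gini = 1 - 0.2622 = 0.7378, which rounds to 0.738.

0.738


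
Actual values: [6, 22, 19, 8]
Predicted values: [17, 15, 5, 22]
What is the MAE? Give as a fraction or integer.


MAE = (1/4) * (|6-17|=11 + |22-15|=7 + |19-5|=14 + |8-22|=14). Sum = 46. MAE = 23/2.

23/2


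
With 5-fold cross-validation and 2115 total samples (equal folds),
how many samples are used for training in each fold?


Each validation fold has 2115/5 = 423 samples. Training set = 2115 - 423 = 1692.

1692


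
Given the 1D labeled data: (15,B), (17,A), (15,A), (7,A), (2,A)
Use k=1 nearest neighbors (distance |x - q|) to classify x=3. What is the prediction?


Distances: |15-3|=12, |17-3|=14, |15-3|=12, |7-3|=4, |2-3|=1. 1 nearest: (2,A). Counts: {'A': 1}. Majority class: A.

A


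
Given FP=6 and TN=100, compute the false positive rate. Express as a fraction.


FPR = FP / (FP + TN) = 6 / 106 = 3/53.

3/53


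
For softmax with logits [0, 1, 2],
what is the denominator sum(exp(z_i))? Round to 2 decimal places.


Denom = e^0=1.0000 + e^1=2.7183 + e^2=7.3891. Sum = 11.1074, which rounds to 11.11.

11.11


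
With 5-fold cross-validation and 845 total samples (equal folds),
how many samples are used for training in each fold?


Each validation fold has 845/5 = 169 samples. Training set = 845 - 169 = 676.

676


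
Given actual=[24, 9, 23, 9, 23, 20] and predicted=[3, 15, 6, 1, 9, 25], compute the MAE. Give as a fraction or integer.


MAE = (1/6) * (|24-3|=21 + |9-15|=6 + |23-6|=17 + |9-1|=8 + |23-9|=14 + |20-25|=5). Sum = 71. MAE = 71/6.

71/6


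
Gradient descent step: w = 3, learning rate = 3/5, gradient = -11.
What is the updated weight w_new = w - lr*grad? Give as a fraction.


w_new = 3 - 3/5 * -11 = 3 - -33/5 = 48/5.

48/5


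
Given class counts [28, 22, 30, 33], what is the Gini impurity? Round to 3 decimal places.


Total = 113. Proportions: 28/113, 22/113, 30/113, 33/113. sum(p_i^2) = 0.2551. Gini = 1 - 0.2551 = 0.7449, which rounds to 0.745.

0.745


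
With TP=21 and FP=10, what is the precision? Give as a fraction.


Precision = TP / (TP + FP) = 21 / 31 = 21/31.

21/31


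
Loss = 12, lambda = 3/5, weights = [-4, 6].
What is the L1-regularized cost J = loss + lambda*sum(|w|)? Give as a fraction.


L1 norm = sum(|w|) = 10. J = 12 + 3/5 * 10 = 18.

18


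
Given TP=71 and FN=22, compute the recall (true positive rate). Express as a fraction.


Recall = TP / (TP + FN) = 71 / 93 = 71/93.

71/93


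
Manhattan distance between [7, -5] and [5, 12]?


d = sum of absolute differences: |7-5|=2 + |-5-12|=17 = 19.

19


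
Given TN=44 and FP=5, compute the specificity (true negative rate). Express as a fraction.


Specificity = TN / (TN + FP) = 44 / 49 = 44/49.

44/49


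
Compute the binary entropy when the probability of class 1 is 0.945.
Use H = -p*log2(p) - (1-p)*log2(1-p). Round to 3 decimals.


H = -0.945*log2(0.945) - 0.055*log2(0.055) = 0.307.

0.307


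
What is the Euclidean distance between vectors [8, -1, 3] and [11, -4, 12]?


d = sqrt(sum of squared differences). (8-11)^2=9, (-1--4)^2=9, (3-12)^2=81. Sum = 99.

sqrt(99)


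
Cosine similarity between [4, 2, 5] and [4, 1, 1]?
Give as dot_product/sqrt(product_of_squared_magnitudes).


dot = 23. |a|^2 = 45, |b|^2 = 18. cos = 23/sqrt(810).

23/sqrt(810)


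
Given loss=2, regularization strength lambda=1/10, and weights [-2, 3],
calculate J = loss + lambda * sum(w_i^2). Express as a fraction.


L2 sq norm = sum(w^2) = 13. J = 2 + 1/10 * 13 = 33/10.

33/10


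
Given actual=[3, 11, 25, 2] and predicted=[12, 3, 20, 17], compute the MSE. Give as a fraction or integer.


MSE = (1/4) * ((3-12)^2=81 + (11-3)^2=64 + (25-20)^2=25 + (2-17)^2=225). Sum = 395. MSE = 395/4.

395/4


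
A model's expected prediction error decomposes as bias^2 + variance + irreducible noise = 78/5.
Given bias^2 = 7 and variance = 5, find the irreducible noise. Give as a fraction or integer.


Total error = bias^2 + variance + irreducible noise. So irreducible noise = 78/5 - 7 - 5 = 18/5.

18/5


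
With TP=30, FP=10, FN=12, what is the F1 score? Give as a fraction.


Precision = 30/40 = 3/4. Recall = 30/42 = 5/7. F1 = 2*P*R/(P+R) = 30/41.

30/41


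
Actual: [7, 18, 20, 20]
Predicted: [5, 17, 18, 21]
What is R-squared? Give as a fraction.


Mean(y) = 65/4. SS_res = 10. SS_tot = 467/4. R^2 = 1 - 10/(467/4) = 427/467.

427/467


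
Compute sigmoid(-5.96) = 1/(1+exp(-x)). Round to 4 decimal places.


sigma(-5.96) = 1/(1+e^(5.96)) = 1/(1+387.610124) = 1/388.610124 = 0.0026.

0.0026


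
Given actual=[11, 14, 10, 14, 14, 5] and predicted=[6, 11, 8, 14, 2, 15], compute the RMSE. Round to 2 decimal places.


MSE = 47.0000. RMSE = sqrt(47.0000) = 6.86.

6.86


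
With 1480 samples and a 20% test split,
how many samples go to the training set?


Test set = 1480 * 20% = 296. Training set = 1480 - 296 = 1184.

1184


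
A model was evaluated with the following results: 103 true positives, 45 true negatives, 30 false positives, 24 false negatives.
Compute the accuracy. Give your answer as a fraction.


Accuracy = (TP + TN) / (TP + TN + FP + FN) = (103 + 45) / 202 = 74/101.

74/101


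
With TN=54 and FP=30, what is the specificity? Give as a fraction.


Specificity = TN / (TN + FP) = 54 / 84 = 9/14.

9/14


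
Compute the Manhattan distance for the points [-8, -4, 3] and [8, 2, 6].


d = sum of absolute differences: |-8-8|=16 + |-4-2|=6 + |3-6|=3 = 25.

25


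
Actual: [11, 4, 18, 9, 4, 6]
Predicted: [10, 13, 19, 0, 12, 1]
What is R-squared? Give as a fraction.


Mean(y) = 26/3. SS_res = 253. SS_tot = 430/3. R^2 = 1 - 253/(430/3) = -329/430.

-329/430


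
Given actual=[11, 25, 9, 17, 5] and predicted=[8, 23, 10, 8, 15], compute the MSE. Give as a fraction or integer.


MSE = (1/5) * ((11-8)^2=9 + (25-23)^2=4 + (9-10)^2=1 + (17-8)^2=81 + (5-15)^2=100). Sum = 195. MSE = 39.

39


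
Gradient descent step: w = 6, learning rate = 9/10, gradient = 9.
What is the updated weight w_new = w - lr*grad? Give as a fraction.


w_new = 6 - 9/10 * 9 = 6 - 81/10 = -21/10.

-21/10


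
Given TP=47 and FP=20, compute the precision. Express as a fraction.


Precision = TP / (TP + FP) = 47 / 67 = 47/67.

47/67


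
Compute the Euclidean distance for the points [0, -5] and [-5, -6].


d = sqrt(sum of squared differences). (0--5)^2=25, (-5--6)^2=1. Sum = 26.

sqrt(26)


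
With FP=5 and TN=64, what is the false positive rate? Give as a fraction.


FPR = FP / (FP + TN) = 5 / 69 = 5/69.

5/69


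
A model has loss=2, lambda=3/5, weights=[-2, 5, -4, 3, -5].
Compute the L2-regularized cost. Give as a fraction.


L2 sq norm = sum(w^2) = 79. J = 2 + 3/5 * 79 = 247/5.

247/5


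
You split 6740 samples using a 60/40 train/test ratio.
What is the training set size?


Test set = 6740 * 40% = 2696. Training set = 6740 - 2696 = 4044.

4044


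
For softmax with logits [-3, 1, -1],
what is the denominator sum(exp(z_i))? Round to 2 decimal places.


Denom = e^-3=0.0498 + e^1=2.7183 + e^-1=0.3679. Sum = 3.1360, which rounds to 3.14.

3.14


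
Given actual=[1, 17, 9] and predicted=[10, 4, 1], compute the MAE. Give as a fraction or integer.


MAE = (1/3) * (|1-10|=9 + |17-4|=13 + |9-1|=8). Sum = 30. MAE = 10.

10


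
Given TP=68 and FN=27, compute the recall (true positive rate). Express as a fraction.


Recall = TP / (TP + FN) = 68 / 95 = 68/95.

68/95


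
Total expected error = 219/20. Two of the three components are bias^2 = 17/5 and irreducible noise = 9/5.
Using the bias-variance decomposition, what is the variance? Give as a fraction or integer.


Total error = bias^2 + variance + irreducible noise. So variance = 219/20 - 17/5 - 9/5 = 23/4.

23/4


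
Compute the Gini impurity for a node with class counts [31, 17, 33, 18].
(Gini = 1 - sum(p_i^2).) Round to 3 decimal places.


Total = 99. Proportions: 31/99, 17/99, 33/99, 18/99. sum(p_i^2) = 0.2717. Gini = 1 - 0.2717 = 0.7283, which rounds to 0.728.

0.728


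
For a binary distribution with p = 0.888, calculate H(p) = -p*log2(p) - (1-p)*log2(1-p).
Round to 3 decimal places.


H = -0.888*log2(0.888) - 0.112*log2(0.112) = 0.506.

0.506


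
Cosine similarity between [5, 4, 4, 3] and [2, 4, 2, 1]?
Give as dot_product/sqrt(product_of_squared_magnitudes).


dot = 37. |a|^2 = 66, |b|^2 = 25. cos = 37/sqrt(1650).

37/sqrt(1650)


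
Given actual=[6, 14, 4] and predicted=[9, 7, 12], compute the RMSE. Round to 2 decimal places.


MSE = 40.6667. RMSE = sqrt(40.6667) = 6.38.

6.38


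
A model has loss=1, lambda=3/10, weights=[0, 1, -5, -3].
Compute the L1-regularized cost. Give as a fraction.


L1 norm = sum(|w|) = 9. J = 1 + 3/10 * 9 = 37/10.

37/10


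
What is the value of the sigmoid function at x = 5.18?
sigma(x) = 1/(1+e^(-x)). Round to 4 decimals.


sigma(5.18) = 1/(1+e^(-5.18)) = 1/(1+0.005628) = 1/1.005628 = 0.9944.

0.9944


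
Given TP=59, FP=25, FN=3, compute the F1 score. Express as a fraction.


Precision = 59/84 = 59/84. Recall = 59/62 = 59/62. F1 = 2*P*R/(P+R) = 59/73.

59/73


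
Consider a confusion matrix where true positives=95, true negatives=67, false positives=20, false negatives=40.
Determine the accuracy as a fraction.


Accuracy = (TP + TN) / (TP + TN + FP + FN) = (95 + 67) / 222 = 27/37.

27/37


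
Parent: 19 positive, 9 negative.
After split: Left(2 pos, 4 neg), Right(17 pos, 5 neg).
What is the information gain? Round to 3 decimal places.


H(parent) = 0.9059. H(left) = 0.9183, H(right) = 0.7732. Weighted = (6/28)*0.9183 + (22/28)*0.7732 = 0.8043. IG = 0.9059 - 0.8043 = 0.1016, which rounds to 0.102.

0.102


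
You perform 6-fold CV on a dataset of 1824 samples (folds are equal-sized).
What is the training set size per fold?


Each validation fold has 1824/6 = 304 samples. Training set = 1824 - 304 = 1520.

1520


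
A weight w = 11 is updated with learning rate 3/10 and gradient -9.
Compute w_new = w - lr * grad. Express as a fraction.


w_new = 11 - 3/10 * -9 = 11 - -27/10 = 137/10.

137/10


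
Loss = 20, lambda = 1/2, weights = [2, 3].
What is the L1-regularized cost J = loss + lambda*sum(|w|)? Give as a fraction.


L1 norm = sum(|w|) = 5. J = 20 + 1/2 * 5 = 45/2.

45/2


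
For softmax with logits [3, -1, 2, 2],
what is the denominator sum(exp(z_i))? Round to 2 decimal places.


Denom = e^3=20.0855 + e^-1=0.3679 + e^2=7.3891 + e^2=7.3891. Sum = 35.2316, which rounds to 35.23.

35.23


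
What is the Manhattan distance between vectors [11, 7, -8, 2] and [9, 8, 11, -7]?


d = sum of absolute differences: |11-9|=2 + |7-8|=1 + |-8-11|=19 + |2--7|=9 = 31.

31


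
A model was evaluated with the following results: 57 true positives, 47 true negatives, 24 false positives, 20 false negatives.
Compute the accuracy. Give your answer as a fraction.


Accuracy = (TP + TN) / (TP + TN + FP + FN) = (57 + 47) / 148 = 26/37.

26/37


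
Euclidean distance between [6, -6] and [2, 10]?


d = sqrt(sum of squared differences). (6-2)^2=16, (-6-10)^2=256. Sum = 272.

sqrt(272)


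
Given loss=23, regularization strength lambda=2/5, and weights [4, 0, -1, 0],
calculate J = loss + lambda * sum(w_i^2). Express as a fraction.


L2 sq norm = sum(w^2) = 17. J = 23 + 2/5 * 17 = 149/5.

149/5


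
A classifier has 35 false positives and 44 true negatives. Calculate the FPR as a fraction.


FPR = FP / (FP + TN) = 35 / 79 = 35/79.

35/79


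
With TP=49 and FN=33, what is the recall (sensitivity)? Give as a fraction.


Recall = TP / (TP + FN) = 49 / 82 = 49/82.

49/82


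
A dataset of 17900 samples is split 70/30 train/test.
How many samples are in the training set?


Test set = 17900 * 30% = 5370. Training set = 17900 - 5370 = 12530.

12530


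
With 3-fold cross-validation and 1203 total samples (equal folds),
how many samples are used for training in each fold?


Each validation fold has 1203/3 = 401 samples. Training set = 1203 - 401 = 802.

802


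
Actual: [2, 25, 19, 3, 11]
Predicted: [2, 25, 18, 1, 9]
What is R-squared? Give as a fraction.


Mean(y) = 12. SS_res = 9. SS_tot = 400. R^2 = 1 - 9/(400) = 391/400.

391/400


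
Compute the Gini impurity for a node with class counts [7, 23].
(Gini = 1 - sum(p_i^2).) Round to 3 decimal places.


Total = 30. Proportions: 7/30, 23/30. sum(p_i^2) = 0.6422. Gini = 1 - 0.6422 = 0.3578, which rounds to 0.358.

0.358


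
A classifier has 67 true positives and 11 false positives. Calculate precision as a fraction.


Precision = TP / (TP + FP) = 67 / 78 = 67/78.

67/78


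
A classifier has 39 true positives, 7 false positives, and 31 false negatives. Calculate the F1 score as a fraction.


Precision = 39/46 = 39/46. Recall = 39/70 = 39/70. F1 = 2*P*R/(P+R) = 39/58.

39/58


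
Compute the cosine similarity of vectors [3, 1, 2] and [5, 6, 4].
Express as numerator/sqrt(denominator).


dot = 29. |a|^2 = 14, |b|^2 = 77. cos = 29/sqrt(1078).

29/sqrt(1078)


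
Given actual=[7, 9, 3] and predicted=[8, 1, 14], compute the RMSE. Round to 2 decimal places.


MSE = 62.0000. RMSE = sqrt(62.0000) = 7.87.

7.87


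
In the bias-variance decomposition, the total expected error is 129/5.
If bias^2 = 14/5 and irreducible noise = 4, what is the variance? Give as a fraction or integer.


Total error = bias^2 + variance + irreducible noise. So variance = 129/5 - 14/5 - 4 = 19.

19


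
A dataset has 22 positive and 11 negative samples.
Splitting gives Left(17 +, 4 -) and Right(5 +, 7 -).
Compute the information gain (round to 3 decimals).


H(parent) = 0.9183. H(left) = 0.7025, H(right) = 0.9799. Weighted = (21/33)*0.7025 + (12/33)*0.9799 = 0.8034. IG = 0.9183 - 0.8034 = 0.1149, which rounds to 0.115.

0.115


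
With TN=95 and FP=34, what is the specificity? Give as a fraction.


Specificity = TN / (TN + FP) = 95 / 129 = 95/129.

95/129


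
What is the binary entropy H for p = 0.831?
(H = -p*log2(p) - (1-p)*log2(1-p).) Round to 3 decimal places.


H = -0.831*log2(0.831) - 0.169*log2(0.169) = 0.655.

0.655


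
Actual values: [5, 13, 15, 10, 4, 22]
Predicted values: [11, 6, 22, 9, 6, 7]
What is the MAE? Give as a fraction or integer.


MAE = (1/6) * (|5-11|=6 + |13-6|=7 + |15-22|=7 + |10-9|=1 + |4-6|=2 + |22-7|=15). Sum = 38. MAE = 19/3.

19/3


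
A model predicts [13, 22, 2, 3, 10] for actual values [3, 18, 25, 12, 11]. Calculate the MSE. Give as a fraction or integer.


MSE = (1/5) * ((3-13)^2=100 + (18-22)^2=16 + (25-2)^2=529 + (12-3)^2=81 + (11-10)^2=1). Sum = 727. MSE = 727/5.

727/5


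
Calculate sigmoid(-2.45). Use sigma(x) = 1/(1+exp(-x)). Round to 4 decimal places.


sigma(-2.45) = 1/(1+e^(2.45)) = 1/(1+11.588347) = 1/12.588347 = 0.0794.

0.0794


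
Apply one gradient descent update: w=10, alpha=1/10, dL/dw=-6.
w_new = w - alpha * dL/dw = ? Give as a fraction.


w_new = 10 - 1/10 * -6 = 10 - -3/5 = 53/5.

53/5


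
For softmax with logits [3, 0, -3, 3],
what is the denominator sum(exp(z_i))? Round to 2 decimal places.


Denom = e^3=20.0855 + e^0=1.0000 + e^-3=0.0498 + e^3=20.0855. Sum = 41.2208, which rounds to 41.22.

41.22


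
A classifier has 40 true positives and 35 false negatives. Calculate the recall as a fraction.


Recall = TP / (TP + FN) = 40 / 75 = 8/15.

8/15


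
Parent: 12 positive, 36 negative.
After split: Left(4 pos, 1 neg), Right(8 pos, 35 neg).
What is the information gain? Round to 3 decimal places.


H(parent) = 0.8113. H(left) = 0.7219, H(right) = 0.6931. Weighted = (5/48)*0.7219 + (43/48)*0.6931 = 0.6961. IG = 0.8113 - 0.6961 = 0.1152, which rounds to 0.115.

0.115


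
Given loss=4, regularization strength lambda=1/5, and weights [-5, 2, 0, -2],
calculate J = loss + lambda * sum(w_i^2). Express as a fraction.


L2 sq norm = sum(w^2) = 33. J = 4 + 1/5 * 33 = 53/5.

53/5


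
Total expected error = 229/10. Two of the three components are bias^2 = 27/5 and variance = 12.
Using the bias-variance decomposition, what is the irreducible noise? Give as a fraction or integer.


Total error = bias^2 + variance + irreducible noise. So irreducible noise = 229/10 - 27/5 - 12 = 11/2.

11/2


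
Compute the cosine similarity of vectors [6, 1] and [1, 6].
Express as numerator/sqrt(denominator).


dot = 12. |a|^2 = 37, |b|^2 = 37. cos = 12/sqrt(1369).

12/sqrt(1369)


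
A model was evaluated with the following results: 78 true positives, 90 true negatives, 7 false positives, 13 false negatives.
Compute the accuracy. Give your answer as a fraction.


Accuracy = (TP + TN) / (TP + TN + FP + FN) = (78 + 90) / 188 = 42/47.

42/47


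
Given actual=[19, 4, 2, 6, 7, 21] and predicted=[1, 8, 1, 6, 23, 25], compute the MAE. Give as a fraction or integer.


MAE = (1/6) * (|19-1|=18 + |4-8|=4 + |2-1|=1 + |6-6|=0 + |7-23|=16 + |21-25|=4). Sum = 43. MAE = 43/6.

43/6


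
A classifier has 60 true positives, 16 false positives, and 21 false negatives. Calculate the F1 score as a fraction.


Precision = 60/76 = 15/19. Recall = 60/81 = 20/27. F1 = 2*P*R/(P+R) = 120/157.

120/157


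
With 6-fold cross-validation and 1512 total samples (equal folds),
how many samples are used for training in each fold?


Each validation fold has 1512/6 = 252 samples. Training set = 1512 - 252 = 1260.

1260


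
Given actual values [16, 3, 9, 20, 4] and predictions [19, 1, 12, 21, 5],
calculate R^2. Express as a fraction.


Mean(y) = 52/5. SS_res = 24. SS_tot = 1106/5. R^2 = 1 - 24/(1106/5) = 493/553.

493/553


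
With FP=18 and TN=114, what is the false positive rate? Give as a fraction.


FPR = FP / (FP + TN) = 18 / 132 = 3/22.

3/22


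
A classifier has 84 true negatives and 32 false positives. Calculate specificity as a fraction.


Specificity = TN / (TN + FP) = 84 / 116 = 21/29.

21/29


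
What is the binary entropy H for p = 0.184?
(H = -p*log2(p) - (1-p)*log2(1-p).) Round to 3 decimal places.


H = -0.184*log2(0.184) - 0.816*log2(0.816) = 0.689.

0.689


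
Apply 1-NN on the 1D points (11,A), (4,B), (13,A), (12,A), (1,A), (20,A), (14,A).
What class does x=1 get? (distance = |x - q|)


Distances: |11-1|=10, |4-1|=3, |13-1|=12, |12-1|=11, |1-1|=0, |20-1|=19, |14-1|=13. 1 nearest: (1,A). Counts: {'A': 1}. Majority class: A.

A


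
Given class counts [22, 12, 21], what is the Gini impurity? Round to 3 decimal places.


Total = 55. Proportions: 22/55, 12/55, 21/55. sum(p_i^2) = 0.3534. Gini = 1 - 0.3534 = 0.6466, which rounds to 0.647.

0.647


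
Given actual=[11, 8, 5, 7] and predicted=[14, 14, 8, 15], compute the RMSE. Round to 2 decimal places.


MSE = 29.5000. RMSE = sqrt(29.5000) = 5.43.

5.43


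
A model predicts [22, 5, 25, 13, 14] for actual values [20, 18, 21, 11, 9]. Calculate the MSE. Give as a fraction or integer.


MSE = (1/5) * ((20-22)^2=4 + (18-5)^2=169 + (21-25)^2=16 + (11-13)^2=4 + (9-14)^2=25). Sum = 218. MSE = 218/5.

218/5


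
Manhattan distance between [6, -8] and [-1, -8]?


d = sum of absolute differences: |6--1|=7 + |-8--8|=0 = 7.

7


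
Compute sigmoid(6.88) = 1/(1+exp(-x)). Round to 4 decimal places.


sigma(6.88) = 1/(1+e^(-6.88)) = 1/(1+0.001028) = 1/1.001028 = 0.9990.

0.9990


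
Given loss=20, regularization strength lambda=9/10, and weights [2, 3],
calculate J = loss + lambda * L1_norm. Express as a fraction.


L1 norm = sum(|w|) = 5. J = 20 + 9/10 * 5 = 49/2.

49/2


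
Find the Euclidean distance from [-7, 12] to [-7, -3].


d = sqrt(sum of squared differences). (-7--7)^2=0, (12--3)^2=225. Sum = 225.

15


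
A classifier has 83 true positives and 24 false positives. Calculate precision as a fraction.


Precision = TP / (TP + FP) = 83 / 107 = 83/107.

83/107


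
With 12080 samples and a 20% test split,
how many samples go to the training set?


Test set = 12080 * 20% = 2416. Training set = 12080 - 2416 = 9664.

9664


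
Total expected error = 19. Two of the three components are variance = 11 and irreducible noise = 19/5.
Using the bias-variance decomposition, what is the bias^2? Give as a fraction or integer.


Total error = bias^2 + variance + irreducible noise. So bias^2 = 19 - 11 - 19/5 = 21/5.

21/5


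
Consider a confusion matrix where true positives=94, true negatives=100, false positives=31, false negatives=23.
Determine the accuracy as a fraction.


Accuracy = (TP + TN) / (TP + TN + FP + FN) = (94 + 100) / 248 = 97/124.

97/124


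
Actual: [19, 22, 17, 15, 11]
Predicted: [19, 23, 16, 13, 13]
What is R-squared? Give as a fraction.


Mean(y) = 84/5. SS_res = 10. SS_tot = 344/5. R^2 = 1 - 10/(344/5) = 147/172.

147/172


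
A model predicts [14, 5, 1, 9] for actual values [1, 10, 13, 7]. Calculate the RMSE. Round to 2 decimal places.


MSE = 85.5000. RMSE = sqrt(85.5000) = 9.25.

9.25


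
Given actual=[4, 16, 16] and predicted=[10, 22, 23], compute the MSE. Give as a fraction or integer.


MSE = (1/3) * ((4-10)^2=36 + (16-22)^2=36 + (16-23)^2=49). Sum = 121. MSE = 121/3.

121/3


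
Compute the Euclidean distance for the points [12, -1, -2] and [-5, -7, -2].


d = sqrt(sum of squared differences). (12--5)^2=289, (-1--7)^2=36, (-2--2)^2=0. Sum = 325.

sqrt(325)


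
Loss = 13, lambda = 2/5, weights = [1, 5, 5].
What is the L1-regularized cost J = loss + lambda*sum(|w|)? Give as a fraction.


L1 norm = sum(|w|) = 11. J = 13 + 2/5 * 11 = 87/5.

87/5


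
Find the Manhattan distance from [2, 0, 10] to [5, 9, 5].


d = sum of absolute differences: |2-5|=3 + |0-9|=9 + |10-5|=5 = 17.

17


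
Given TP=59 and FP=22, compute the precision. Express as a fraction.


Precision = TP / (TP + FP) = 59 / 81 = 59/81.

59/81


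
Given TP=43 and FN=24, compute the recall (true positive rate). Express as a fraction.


Recall = TP / (TP + FN) = 43 / 67 = 43/67.

43/67


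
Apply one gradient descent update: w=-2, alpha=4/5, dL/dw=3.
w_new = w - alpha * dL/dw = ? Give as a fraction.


w_new = -2 - 4/5 * 3 = -2 - 12/5 = -22/5.

-22/5


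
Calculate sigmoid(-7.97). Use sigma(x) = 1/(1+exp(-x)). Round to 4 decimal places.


sigma(-7.97) = 1/(1+e^(7.97)) = 1/(1+2892.857364) = 1/2893.857364 = 0.0003.

0.0003


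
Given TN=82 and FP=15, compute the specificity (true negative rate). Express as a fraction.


Specificity = TN / (TN + FP) = 82 / 97 = 82/97.

82/97


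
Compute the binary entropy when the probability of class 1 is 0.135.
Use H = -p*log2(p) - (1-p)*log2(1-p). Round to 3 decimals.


H = -0.135*log2(0.135) - 0.865*log2(0.865) = 0.571.

0.571


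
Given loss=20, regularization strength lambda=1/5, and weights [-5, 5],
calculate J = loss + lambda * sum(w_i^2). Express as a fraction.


L2 sq norm = sum(w^2) = 50. J = 20 + 1/5 * 50 = 30.

30


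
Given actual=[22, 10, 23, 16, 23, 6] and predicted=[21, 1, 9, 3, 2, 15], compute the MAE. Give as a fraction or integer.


MAE = (1/6) * (|22-21|=1 + |10-1|=9 + |23-9|=14 + |16-3|=13 + |23-2|=21 + |6-15|=9). Sum = 67. MAE = 67/6.

67/6


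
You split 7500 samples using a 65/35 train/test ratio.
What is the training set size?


Test set = 7500 * 35% = 2625. Training set = 7500 - 2625 = 4875.

4875


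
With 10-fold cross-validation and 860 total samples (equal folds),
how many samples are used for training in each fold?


Each validation fold has 860/10 = 86 samples. Training set = 860 - 86 = 774.

774


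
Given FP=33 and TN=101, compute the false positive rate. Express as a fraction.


FPR = FP / (FP + TN) = 33 / 134 = 33/134.

33/134


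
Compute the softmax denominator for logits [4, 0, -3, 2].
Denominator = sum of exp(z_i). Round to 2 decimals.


Denom = e^4=54.5982 + e^0=1.0000 + e^-3=0.0498 + e^2=7.3891. Sum = 63.0371, which rounds to 63.04.

63.04


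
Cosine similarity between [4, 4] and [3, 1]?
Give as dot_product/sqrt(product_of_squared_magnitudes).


dot = 16. |a|^2 = 32, |b|^2 = 10. cos = 16/sqrt(320).

16/sqrt(320)


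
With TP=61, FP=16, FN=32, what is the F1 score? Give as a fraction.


Precision = 61/77 = 61/77. Recall = 61/93 = 61/93. F1 = 2*P*R/(P+R) = 61/85.

61/85


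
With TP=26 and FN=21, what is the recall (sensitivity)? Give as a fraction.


Recall = TP / (TP + FN) = 26 / 47 = 26/47.

26/47


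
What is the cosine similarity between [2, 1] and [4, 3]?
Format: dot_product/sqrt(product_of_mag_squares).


dot = 11. |a|^2 = 5, |b|^2 = 25. cos = 11/sqrt(125).

11/sqrt(125)


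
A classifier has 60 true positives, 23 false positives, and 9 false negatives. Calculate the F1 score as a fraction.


Precision = 60/83 = 60/83. Recall = 60/69 = 20/23. F1 = 2*P*R/(P+R) = 15/19.

15/19


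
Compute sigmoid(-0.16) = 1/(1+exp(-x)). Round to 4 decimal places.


sigma(-0.16) = 1/(1+e^(0.16)) = 1/(1+1.173511) = 1/2.173511 = 0.4601.

0.4601


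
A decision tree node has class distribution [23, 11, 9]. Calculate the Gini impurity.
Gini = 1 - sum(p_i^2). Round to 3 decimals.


Total = 43. Proportions: 23/43, 11/43, 9/43. sum(p_i^2) = 0.3953. Gini = 1 - 0.3953 = 0.6047, which rounds to 0.605.

0.605


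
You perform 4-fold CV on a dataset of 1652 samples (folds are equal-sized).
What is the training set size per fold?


Each validation fold has 1652/4 = 413 samples. Training set = 1652 - 413 = 1239.

1239


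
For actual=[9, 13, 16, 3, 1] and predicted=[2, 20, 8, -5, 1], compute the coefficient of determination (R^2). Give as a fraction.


Mean(y) = 42/5. SS_res = 226. SS_tot = 816/5. R^2 = 1 - 226/(816/5) = -157/408.

-157/408


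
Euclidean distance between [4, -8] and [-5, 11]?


d = sqrt(sum of squared differences). (4--5)^2=81, (-8-11)^2=361. Sum = 442.

sqrt(442)


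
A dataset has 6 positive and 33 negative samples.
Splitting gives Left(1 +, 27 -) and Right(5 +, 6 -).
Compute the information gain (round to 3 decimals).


H(parent) = 0.6194. H(left) = 0.2223, H(right) = 0.9940. Weighted = (28/39)*0.2223 + (11/39)*0.9940 = 0.4400. IG = 0.6194 - 0.4400 = 0.1794, which rounds to 0.179.

0.179


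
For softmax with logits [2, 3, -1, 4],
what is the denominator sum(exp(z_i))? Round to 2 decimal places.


Denom = e^2=7.3891 + e^3=20.0855 + e^-1=0.3679 + e^4=54.5982. Sum = 82.4407, which rounds to 82.44.

82.44


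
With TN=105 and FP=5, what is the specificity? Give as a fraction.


Specificity = TN / (TN + FP) = 105 / 110 = 21/22.

21/22


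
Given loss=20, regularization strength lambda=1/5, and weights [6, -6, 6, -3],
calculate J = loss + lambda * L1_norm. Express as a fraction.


L1 norm = sum(|w|) = 21. J = 20 + 1/5 * 21 = 121/5.

121/5


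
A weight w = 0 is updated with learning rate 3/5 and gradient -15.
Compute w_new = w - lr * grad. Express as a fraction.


w_new = 0 - 3/5 * -15 = 0 - -9 = 9.

9


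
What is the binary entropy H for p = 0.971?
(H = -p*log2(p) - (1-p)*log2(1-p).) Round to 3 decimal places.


H = -0.971*log2(0.971) - 0.029*log2(0.029) = 0.189.

0.189


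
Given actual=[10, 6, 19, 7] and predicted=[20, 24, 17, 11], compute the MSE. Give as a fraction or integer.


MSE = (1/4) * ((10-20)^2=100 + (6-24)^2=324 + (19-17)^2=4 + (7-11)^2=16). Sum = 444. MSE = 111.

111


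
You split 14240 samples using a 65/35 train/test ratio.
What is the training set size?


Test set = 14240 * 35% = 4984. Training set = 14240 - 4984 = 9256.

9256


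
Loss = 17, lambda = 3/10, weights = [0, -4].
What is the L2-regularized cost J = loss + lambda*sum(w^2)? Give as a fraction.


L2 sq norm = sum(w^2) = 16. J = 17 + 3/10 * 16 = 109/5.

109/5


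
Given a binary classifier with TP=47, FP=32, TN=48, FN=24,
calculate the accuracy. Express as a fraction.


Accuracy = (TP + TN) / (TP + TN + FP + FN) = (47 + 48) / 151 = 95/151.

95/151


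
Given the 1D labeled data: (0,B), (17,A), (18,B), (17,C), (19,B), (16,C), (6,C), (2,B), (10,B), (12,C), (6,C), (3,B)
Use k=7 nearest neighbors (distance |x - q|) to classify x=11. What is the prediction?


Distances: |0-11|=11, |17-11|=6, |18-11|=7, |17-11|=6, |19-11|=8, |16-11|=5, |6-11|=5, |2-11|=9, |10-11|=1, |12-11|=1, |6-11|=5, |3-11|=8. 7 nearest: (10,B), (12,C), (16,C), (6,C), (6,C), (17,A), (17,C). Counts: {'B': 1, 'C': 5, 'A': 1}. Majority class: C.

C


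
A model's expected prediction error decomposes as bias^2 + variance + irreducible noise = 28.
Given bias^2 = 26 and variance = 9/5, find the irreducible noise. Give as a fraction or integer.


Total error = bias^2 + variance + irreducible noise. So irreducible noise = 28 - 26 - 9/5 = 1/5.

1/5


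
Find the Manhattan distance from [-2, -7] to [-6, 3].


d = sum of absolute differences: |-2--6|=4 + |-7-3|=10 = 14.

14


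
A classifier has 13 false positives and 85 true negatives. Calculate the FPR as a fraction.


FPR = FP / (FP + TN) = 13 / 98 = 13/98.

13/98


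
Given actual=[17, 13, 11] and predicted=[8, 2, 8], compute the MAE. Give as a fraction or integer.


MAE = (1/3) * (|17-8|=9 + |13-2|=11 + |11-8|=3). Sum = 23. MAE = 23/3.

23/3


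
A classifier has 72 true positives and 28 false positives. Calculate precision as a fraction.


Precision = TP / (TP + FP) = 72 / 100 = 18/25.

18/25


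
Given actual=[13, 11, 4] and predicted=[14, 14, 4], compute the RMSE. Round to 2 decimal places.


MSE = 3.3333. RMSE = sqrt(3.3333) = 1.83.

1.83


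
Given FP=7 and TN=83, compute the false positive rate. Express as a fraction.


FPR = FP / (FP + TN) = 7 / 90 = 7/90.

7/90


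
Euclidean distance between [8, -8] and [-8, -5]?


d = sqrt(sum of squared differences). (8--8)^2=256, (-8--5)^2=9. Sum = 265.

sqrt(265)


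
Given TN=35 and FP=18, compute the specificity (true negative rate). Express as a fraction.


Specificity = TN / (TN + FP) = 35 / 53 = 35/53.

35/53


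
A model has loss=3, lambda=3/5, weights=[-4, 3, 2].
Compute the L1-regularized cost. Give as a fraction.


L1 norm = sum(|w|) = 9. J = 3 + 3/5 * 9 = 42/5.

42/5


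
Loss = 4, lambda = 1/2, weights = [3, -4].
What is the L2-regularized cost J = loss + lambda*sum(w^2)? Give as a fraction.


L2 sq norm = sum(w^2) = 25. J = 4 + 1/2 * 25 = 33/2.

33/2


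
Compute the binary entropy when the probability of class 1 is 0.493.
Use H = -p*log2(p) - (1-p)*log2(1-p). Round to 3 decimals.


H = -0.493*log2(0.493) - 0.507*log2(0.507) = 1.000.

1.000


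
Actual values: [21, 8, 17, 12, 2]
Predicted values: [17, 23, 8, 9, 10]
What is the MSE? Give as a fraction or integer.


MSE = (1/5) * ((21-17)^2=16 + (8-23)^2=225 + (17-8)^2=81 + (12-9)^2=9 + (2-10)^2=64). Sum = 395. MSE = 79.

79


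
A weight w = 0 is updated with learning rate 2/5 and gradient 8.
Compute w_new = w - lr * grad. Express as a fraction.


w_new = 0 - 2/5 * 8 = 0 - 16/5 = -16/5.

-16/5


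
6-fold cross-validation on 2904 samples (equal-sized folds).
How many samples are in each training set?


Each validation fold has 2904/6 = 484 samples. Training set = 2904 - 484 = 2420.

2420


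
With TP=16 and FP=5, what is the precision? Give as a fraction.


Precision = TP / (TP + FP) = 16 / 21 = 16/21.

16/21


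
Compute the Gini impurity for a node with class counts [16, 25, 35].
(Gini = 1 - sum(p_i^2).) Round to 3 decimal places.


Total = 76. Proportions: 16/76, 25/76, 35/76. sum(p_i^2) = 0.3646. Gini = 1 - 0.3646 = 0.6354, which rounds to 0.635.

0.635


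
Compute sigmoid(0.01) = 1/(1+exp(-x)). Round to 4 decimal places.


sigma(0.01) = 1/(1+e^(-0.01)) = 1/(1+0.990050) = 1/1.990050 = 0.5025.

0.5025


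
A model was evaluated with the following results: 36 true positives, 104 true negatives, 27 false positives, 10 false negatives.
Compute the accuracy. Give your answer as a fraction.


Accuracy = (TP + TN) / (TP + TN + FP + FN) = (36 + 104) / 177 = 140/177.

140/177


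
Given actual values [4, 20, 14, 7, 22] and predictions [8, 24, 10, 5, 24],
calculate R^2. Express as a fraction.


Mean(y) = 67/5. SS_res = 56. SS_tot = 1236/5. R^2 = 1 - 56/(1236/5) = 239/309.

239/309


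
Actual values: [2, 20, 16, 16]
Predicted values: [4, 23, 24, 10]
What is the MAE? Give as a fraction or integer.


MAE = (1/4) * (|2-4|=2 + |20-23|=3 + |16-24|=8 + |16-10|=6). Sum = 19. MAE = 19/4.

19/4


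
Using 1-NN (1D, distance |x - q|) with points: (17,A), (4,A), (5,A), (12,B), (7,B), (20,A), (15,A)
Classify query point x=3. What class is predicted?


Distances: |17-3|=14, |4-3|=1, |5-3|=2, |12-3|=9, |7-3|=4, |20-3|=17, |15-3|=12. 1 nearest: (4,A). Counts: {'A': 1}. Majority class: A.

A


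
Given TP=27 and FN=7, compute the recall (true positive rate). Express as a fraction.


Recall = TP / (TP + FN) = 27 / 34 = 27/34.

27/34


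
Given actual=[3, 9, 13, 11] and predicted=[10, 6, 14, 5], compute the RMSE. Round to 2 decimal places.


MSE = 23.7500. RMSE = sqrt(23.7500) = 4.87.

4.87


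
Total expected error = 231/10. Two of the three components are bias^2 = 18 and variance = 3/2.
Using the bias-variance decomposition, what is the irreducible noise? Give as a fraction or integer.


Total error = bias^2 + variance + irreducible noise. So irreducible noise = 231/10 - 18 - 3/2 = 18/5.

18/5


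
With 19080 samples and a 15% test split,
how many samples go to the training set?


Test set = 19080 * 15% = 2862. Training set = 19080 - 2862 = 16218.

16218


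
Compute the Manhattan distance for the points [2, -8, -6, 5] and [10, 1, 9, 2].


d = sum of absolute differences: |2-10|=8 + |-8-1|=9 + |-6-9|=15 + |5-2|=3 = 35.

35


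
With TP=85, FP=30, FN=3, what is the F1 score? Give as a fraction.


Precision = 85/115 = 17/23. Recall = 85/88 = 85/88. F1 = 2*P*R/(P+R) = 170/203.

170/203


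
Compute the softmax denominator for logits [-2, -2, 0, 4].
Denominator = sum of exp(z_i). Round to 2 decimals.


Denom = e^-2=0.1353 + e^-2=0.1353 + e^0=1.0000 + e^4=54.5982. Sum = 55.8688, which rounds to 55.87.

55.87


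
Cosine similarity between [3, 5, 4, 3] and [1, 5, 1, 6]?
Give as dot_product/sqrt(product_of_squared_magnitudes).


dot = 50. |a|^2 = 59, |b|^2 = 63. cos = 50/sqrt(3717).

50/sqrt(3717)


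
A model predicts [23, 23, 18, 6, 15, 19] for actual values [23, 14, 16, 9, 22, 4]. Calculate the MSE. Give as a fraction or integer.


MSE = (1/6) * ((23-23)^2=0 + (14-23)^2=81 + (16-18)^2=4 + (9-6)^2=9 + (22-15)^2=49 + (4-19)^2=225). Sum = 368. MSE = 184/3.

184/3


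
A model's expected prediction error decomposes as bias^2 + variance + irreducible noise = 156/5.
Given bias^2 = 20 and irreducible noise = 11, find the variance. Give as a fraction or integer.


Total error = bias^2 + variance + irreducible noise. So variance = 156/5 - 20 - 11 = 1/5.

1/5


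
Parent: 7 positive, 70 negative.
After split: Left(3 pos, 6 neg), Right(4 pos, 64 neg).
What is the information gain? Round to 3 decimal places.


H(parent) = 0.4395. H(left) = 0.9183, H(right) = 0.3228. Weighted = (9/77)*0.9183 + (68/77)*0.3228 = 0.3924. IG = 0.4395 - 0.3924 = 0.0471, which rounds to 0.047.

0.047


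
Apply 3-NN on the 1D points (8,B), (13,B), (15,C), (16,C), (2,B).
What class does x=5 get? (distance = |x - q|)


Distances: |8-5|=3, |13-5|=8, |15-5|=10, |16-5|=11, |2-5|=3. 3 nearest: (8,B), (2,B), (13,B). Counts: {'B': 3}. Majority class: B.

B


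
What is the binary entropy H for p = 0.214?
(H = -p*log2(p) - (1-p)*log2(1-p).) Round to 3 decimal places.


H = -0.214*log2(0.214) - 0.786*log2(0.786) = 0.749.

0.749


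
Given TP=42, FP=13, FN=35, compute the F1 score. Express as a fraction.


Precision = 42/55 = 42/55. Recall = 42/77 = 6/11. F1 = 2*P*R/(P+R) = 7/11.

7/11


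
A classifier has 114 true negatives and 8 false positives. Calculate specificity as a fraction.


Specificity = TN / (TN + FP) = 114 / 122 = 57/61.

57/61


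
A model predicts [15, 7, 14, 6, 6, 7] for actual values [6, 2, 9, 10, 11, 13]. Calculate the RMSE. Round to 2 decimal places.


MSE = 34.6667. RMSE = sqrt(34.6667) = 5.89.

5.89


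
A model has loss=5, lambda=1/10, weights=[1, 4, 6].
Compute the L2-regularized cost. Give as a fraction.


L2 sq norm = sum(w^2) = 53. J = 5 + 1/10 * 53 = 103/10.

103/10
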